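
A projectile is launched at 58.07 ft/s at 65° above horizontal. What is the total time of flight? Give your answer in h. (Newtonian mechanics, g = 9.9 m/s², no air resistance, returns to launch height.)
T = 2v₀sin(θ)/g (with unit conversion) = 0.0009002 h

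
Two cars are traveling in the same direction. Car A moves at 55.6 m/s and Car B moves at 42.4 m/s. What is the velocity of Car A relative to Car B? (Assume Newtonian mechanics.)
v_rel = v_A - v_B = 55.6 - 42.4 = 13.2 m/s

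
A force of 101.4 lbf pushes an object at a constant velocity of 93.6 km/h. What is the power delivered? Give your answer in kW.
P = Fv = 451 N × 26 m/s = 1.173e+04 W = 11.73 kW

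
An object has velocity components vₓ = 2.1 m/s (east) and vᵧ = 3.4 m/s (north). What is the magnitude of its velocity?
|v| = √(vₓ² + vᵧ²) = √(2.1² + 3.4²) = √(15.97) = 4.0 m/s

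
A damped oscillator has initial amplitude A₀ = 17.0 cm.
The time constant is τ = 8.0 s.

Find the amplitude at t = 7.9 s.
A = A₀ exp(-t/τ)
A = A₀ exp(−t/τ) = 17.0×exp(−7.9/8.0) = 6.333 cm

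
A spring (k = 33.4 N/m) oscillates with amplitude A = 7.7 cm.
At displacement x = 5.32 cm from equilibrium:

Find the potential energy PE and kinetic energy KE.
E_total = ½kA² = ½×33.4×(0.077)² = 0.09901 J
PE = ½kx² = ½×33.4×(0.0532)² = 0.04727 J
KE = E_total − PE = 0.05175 J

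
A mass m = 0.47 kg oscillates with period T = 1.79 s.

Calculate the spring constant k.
T = 2π√(m/k) → k = m(2π/T)² = 0.47×(2π/1.79)² = 5.791 N/m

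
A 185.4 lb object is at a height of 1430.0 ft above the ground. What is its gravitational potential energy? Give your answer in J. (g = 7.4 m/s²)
PE = mgh = 84.1 kg × 7.4 m/s² × 435.9 m = 2.712e+05 J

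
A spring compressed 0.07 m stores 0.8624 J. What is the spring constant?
PE = ½kx² → k = 2PE/x² = 2×0.8624/0.07² = 352.0 N/m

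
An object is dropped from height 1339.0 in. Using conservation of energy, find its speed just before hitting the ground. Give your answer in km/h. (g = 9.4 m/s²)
mgh = ½mv² → v = √(2gh) = √(2×9.4×34.01) = 25.29 m/s = 91.03 km/h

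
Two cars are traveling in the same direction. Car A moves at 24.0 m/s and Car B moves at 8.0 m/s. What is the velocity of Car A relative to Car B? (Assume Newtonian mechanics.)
v_rel = v_A - v_B = 24.0 - 8.0 = 16.0 m/s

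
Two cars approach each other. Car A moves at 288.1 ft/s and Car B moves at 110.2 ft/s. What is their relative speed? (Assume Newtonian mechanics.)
v_rel = v_A + v_B = 288.1 + 110.2 = 398.3 ft/s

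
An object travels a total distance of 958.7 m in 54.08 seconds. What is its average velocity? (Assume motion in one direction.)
v_avg = Δd / Δt = 958.7 / 54.08 = 17.73 m/s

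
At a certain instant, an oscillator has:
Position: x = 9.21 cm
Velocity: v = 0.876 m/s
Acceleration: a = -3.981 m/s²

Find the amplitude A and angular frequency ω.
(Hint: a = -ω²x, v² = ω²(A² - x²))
a = −ω²x → ω = √(|a|/x) = √(3.981/0.0921) = 6.575 rad/s
v² = ω²(A² − x²) → A = √(x² + v²/ω²) = √(0.0921² + 0.876²/6.575²) = 0.162 m = 16.2 cm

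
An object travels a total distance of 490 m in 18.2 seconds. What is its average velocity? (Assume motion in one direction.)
v_avg = Δd / Δt = 490 / 18.2 = 26.92 m/s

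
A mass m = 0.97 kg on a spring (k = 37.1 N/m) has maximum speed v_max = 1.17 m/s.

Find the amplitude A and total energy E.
½mv²_max = ½kA² → A = v_max√(m/k) = 1.17×√(0.97/37.1) = 0.1892 m = 18.92 cm
E = ½mv²_max = ½×0.97×1.17² = 0.6639 J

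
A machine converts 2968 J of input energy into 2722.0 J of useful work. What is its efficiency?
η = W_out/W_in = 2722.0/2968 = 0.9171 = 91.71%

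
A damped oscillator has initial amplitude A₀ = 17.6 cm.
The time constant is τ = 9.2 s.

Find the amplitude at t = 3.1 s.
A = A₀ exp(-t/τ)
A = A₀ exp(−t/τ) = 17.6×exp(−3.1/9.2) = 12.57 cm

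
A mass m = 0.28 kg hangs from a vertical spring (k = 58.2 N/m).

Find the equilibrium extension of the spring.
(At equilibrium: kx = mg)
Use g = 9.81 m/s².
x_eq = mg/k = 0.28×9.81/58.2 = 0.0472 m = 4.72 cm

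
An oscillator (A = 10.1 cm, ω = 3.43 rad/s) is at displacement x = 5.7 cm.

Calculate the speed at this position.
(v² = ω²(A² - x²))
v = ω√(A² − x²) = 3.43×√(0.101² − 0.057²) = 0.286 m/s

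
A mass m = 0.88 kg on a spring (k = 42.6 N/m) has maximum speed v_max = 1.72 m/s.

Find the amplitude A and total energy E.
½mv²_max = ½kA² → A = v_max√(m/k) = 1.72×√(0.88/42.6) = 0.2472 m = 24.72 cm
E = ½mv²_max = ½×0.88×1.72² = 1.302 J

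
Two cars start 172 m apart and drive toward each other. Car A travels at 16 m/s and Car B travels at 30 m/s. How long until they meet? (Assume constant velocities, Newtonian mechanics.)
Combined speed: v_combined = 16 + 30 = 46 m/s
Time to meet: t = d/46 = 172/46 = 3.74 s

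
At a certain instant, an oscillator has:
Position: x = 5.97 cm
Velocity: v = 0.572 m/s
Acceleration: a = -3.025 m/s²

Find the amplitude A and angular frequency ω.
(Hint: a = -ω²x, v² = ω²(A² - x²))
a = −ω²x → ω = √(|a|/x) = √(3.025/0.0597) = 7.118 rad/s
v² = ω²(A² − x²) → A = √(x² + v²/ω²) = √(0.0597² + 0.572²/7.118²) = 0.1001 m = 10.01 cm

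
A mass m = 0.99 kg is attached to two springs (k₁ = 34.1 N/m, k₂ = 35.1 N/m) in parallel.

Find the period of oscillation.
k_eq = k₁+k₂ = 69.2 N/m
T = 2π√(m/k_eq) = 2π√(0.99/69.2) = 0.7515 s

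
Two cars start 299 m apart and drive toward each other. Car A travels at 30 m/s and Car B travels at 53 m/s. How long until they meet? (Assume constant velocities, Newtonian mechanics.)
Combined speed: v_combined = 30 + 53 = 83 m/s
Time to meet: t = d/83 = 299/83 = 3.6 s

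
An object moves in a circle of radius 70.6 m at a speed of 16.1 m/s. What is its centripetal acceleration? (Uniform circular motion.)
a_c = v²/r = 16.1²/70.6 = 259.21/70.6 = 3.67 m/s²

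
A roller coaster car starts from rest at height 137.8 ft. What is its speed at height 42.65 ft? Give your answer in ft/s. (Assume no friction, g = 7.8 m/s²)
mgh₁ = ½mv₂² + mgh₂ → v₂ = √(2g(h₁−h₂)) = √(2×7.8×(42−13)) = 21.27 m/s = 69.78 ft/s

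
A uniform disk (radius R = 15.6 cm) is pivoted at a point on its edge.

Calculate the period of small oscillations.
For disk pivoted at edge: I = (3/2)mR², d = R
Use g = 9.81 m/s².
I/m = (3/2)R² = 0.0365 m²; d = R = 0.156 m
T = 2π√((3/2)R²/(gR)) = 2π√(3R/(2g)) = 0.9704 s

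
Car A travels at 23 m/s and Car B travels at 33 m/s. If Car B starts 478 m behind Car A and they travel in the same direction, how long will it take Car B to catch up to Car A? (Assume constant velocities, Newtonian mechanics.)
Relative speed: v_rel = 33 - 23 = 10 m/s
Time to catch: t = d₀/v_rel = 478/10 = 47.8 s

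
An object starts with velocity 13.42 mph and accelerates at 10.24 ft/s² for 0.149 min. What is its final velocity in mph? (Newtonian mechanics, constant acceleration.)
v = v₀ + at (with unit conversion) = 75.84 mph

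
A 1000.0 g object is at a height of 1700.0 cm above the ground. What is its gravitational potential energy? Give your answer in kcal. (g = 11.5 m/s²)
PE = mgh = 1 kg × 11.5 m/s² × 17 m = 195.5 J = 0.04673 kcal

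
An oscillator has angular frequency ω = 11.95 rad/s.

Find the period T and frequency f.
T = 2π/ω = 2π/11.95 = 0.5258 s; f = ω/2π = 1.902 Hz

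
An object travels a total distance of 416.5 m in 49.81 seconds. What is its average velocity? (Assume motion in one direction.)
v_avg = Δd / Δt = 416.5 / 49.81 = 8.36 m/s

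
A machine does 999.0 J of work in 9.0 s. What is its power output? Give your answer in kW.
P = W/t = 999 J / 9 s = 111 W = 0.111 kW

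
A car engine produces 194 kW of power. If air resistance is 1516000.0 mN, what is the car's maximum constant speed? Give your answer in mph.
P = Fv → v = P/F = 194000 W / 1516 N = 128 m/s = 286.3 mph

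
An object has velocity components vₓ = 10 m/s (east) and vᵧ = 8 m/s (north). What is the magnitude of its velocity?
|v| = √(vₓ² + vᵧ²) = √(10² + 8²) = √(164) = 12.81 m/s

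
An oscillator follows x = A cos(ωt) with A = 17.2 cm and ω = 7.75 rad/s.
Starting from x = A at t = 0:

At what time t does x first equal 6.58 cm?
cos(ωt) = x/A = 6.58/17.2 = 0.3826
ωt = arccos(0.3826) = 1.178 rad
t = 1.178/7.75 = 0.152 s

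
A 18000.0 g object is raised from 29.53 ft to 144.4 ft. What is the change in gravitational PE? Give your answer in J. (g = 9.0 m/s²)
ΔPE = mg(h₂ − h₁) = 18 kg × 9.0 m/s² × (44.01 − 9.001) m = 5672 J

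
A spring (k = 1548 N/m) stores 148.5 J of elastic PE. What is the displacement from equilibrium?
PE = ½kx² → x = √(2PE/k) = √(2×148.5/1548) = 0.438 m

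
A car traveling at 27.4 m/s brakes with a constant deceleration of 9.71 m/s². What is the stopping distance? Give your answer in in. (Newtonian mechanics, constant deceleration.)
d = v₀² / (2a) (with unit conversion) = 1522.0 in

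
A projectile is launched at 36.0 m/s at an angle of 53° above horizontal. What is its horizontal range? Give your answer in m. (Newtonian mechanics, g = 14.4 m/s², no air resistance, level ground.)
R = v₀² sin(2θ) / g = 86.51 m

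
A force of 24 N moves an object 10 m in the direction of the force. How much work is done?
W = Fd = 24×10 = 240.0 J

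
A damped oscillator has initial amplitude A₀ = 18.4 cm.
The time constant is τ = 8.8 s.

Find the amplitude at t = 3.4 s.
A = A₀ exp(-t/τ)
A = A₀ exp(−t/τ) = 18.4×exp(−3.4/8.8) = 12.5 cm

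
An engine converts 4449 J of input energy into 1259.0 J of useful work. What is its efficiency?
η = W_out/W_in = 1259.0/4449 = 0.283 = 28.3%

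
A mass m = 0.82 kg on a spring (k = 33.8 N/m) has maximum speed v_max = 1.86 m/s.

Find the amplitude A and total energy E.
½mv²_max = ½kA² → A = v_max√(m/k) = 1.86×√(0.82/33.8) = 0.2897 m = 28.97 cm
E = ½mv²_max = ½×0.82×1.86² = 1.418 J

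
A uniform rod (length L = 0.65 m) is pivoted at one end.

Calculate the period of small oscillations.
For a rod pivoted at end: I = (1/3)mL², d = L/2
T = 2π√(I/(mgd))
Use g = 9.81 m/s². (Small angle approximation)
I/m = (1/3)L² = 0.1408 m²; d = L/2 = 0.325 m
T = 2π√(I/(mgd)) = 2π√(0.1408/(9.81×0.325)) = 1.321 s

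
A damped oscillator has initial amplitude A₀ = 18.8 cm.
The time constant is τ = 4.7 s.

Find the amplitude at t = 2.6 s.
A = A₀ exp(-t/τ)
A = A₀ exp(−t/τ) = 18.8×exp(−2.6/4.7) = 10.81 cm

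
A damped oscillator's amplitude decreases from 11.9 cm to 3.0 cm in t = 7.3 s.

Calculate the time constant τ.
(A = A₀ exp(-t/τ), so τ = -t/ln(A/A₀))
A/A₀ = 3.0/11.9 = 0.2521; ln(A/A₀) = -1.378
τ = −t/ln(A/A₀) = −7.3/-1.378 = 5.298 s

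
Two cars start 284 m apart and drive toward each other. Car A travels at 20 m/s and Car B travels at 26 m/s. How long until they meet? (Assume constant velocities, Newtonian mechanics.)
Combined speed: v_combined = 20 + 26 = 46 m/s
Time to meet: t = d/46 = 284/46 = 6.17 s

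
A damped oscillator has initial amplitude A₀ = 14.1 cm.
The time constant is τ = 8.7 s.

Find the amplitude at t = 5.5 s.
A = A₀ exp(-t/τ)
A = A₀ exp(−t/τ) = 14.1×exp(−5.5/8.7) = 7.493 cm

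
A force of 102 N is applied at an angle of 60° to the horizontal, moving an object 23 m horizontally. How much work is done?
W = Fd cosθ = 102×23×cos(60°) = 1173.0 J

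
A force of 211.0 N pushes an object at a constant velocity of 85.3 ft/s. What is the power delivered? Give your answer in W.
P = Fv = 211 N × 26 m/s = 5486 W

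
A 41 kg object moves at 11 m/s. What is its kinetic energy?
KE = ½mv² = ½×41×11² = 2480.5 J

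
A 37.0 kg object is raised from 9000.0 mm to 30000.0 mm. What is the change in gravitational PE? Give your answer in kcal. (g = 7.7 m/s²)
ΔPE = mg(h₂ − h₁) = 37 kg × 7.7 m/s² × (30 − 9) m = 5983 J = 1.43 kcal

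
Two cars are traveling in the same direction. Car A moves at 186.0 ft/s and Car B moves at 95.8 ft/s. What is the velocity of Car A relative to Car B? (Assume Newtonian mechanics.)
v_rel = v_A - v_B = 186.0 - 95.8 = 90.2 ft/s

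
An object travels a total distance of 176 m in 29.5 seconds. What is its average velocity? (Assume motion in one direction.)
v_avg = Δd / Δt = 176 / 29.5 = 5.97 m/s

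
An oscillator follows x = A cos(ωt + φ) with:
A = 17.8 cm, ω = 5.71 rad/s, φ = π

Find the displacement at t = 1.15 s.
x = A cos(ωt + φ) = 17.8×cos(5.71×1.15 + π) = -17.09 cm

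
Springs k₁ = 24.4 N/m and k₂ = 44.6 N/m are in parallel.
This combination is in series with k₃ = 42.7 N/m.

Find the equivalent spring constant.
k₁₂ = k₁ + k₂ = 69 N/m (parallel)
1/k_eq = 1/k₁₂ + 1/k₃ → k_eq = 26.38 N/m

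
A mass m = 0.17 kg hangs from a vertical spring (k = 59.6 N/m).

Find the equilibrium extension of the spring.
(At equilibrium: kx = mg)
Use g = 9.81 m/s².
x_eq = mg/k = 0.17×9.81/59.6 = 0.02798 m = 2.798 cm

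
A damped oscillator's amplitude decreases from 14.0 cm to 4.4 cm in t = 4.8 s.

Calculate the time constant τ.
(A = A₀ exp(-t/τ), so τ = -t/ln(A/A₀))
A/A₀ = 4.4/14.0 = 0.3143; ln(A/A₀) = -1.157
τ = −t/ln(A/A₀) = −4.8/-1.157 = 4.147 s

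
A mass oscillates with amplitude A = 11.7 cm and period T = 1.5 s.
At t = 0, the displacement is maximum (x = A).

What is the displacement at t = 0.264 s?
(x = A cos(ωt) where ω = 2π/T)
ω = 2π/T = 2π/1.5 = 4.189 rad/s
x = A cos(ωt) = 11.7×cos(4.189×0.264) = 5.246 cm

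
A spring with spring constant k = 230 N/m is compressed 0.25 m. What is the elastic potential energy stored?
PE = ½kx² = ½×230×0.25² = 7.188 J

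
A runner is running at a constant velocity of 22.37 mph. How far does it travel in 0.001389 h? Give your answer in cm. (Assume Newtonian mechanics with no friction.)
d = vt (with unit conversion) = 5001.0 cm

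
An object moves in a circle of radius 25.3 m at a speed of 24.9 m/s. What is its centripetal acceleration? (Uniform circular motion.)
a_c = v²/r = 24.9²/25.3 = 620.01/25.3 = 24.51 m/s²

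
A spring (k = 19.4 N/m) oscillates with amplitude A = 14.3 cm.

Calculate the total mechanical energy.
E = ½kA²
E = ½kA² = ½×19.4×(0.143)² = 0.1984 J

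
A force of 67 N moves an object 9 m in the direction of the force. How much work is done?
W = Fd = 67×9 = 603.0 J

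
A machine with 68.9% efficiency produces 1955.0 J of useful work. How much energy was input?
W_in = W_out/η = 1955.0/0.689 = 2837.4 J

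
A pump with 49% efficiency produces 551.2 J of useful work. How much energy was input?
W_in = W_out/η = 551.2/0.49 = 1124.9 J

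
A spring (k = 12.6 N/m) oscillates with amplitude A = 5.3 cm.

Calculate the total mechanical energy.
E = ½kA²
E = ½kA² = ½×12.6×(0.053)² = 0.0177 J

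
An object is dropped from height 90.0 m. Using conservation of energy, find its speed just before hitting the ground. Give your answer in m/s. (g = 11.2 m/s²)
mgh = ½mv² → v = √(2gh) = √(2×11.2×90) = 44.9 m/s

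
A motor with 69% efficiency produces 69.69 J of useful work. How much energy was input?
W_in = W_out/η = 69.69/0.69 = 101.0 J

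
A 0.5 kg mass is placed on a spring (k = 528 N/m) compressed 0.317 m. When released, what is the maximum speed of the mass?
½kx² = ½mv² → v = x√(k/m) = 0.317×√(528/0.5) = 10.3 m/s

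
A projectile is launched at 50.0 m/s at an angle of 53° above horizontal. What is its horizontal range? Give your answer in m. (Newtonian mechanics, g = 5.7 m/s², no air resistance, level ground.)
R = v₀² sin(2θ) / g = 421.6 m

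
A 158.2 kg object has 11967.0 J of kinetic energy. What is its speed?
KE = ½mv² → v = √(2KE/m) = √(2×11967.0/158.2) = 12.3 m/s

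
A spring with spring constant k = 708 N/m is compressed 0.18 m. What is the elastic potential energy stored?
PE = ½kx² = ½×708×0.18² = 11.47 J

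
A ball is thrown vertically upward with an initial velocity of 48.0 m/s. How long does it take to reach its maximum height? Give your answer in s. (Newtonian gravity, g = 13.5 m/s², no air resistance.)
t_up = v₀/g = 3.556 s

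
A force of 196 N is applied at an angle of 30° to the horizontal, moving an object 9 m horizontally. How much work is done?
W = Fd cosθ = 196×9×cos(30°) = 1527.7 J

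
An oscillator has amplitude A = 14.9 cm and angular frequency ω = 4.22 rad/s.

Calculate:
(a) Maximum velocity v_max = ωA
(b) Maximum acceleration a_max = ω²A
v_max = ωA = 4.22×0.149 = 0.6288 m/s
a_max = ω²A = 4.22²×0.149 = 2.653 m/s²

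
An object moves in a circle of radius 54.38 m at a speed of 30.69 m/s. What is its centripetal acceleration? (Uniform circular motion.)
a_c = v²/r = 30.69²/54.38 = 941.876/54.38 = 17.32 m/s²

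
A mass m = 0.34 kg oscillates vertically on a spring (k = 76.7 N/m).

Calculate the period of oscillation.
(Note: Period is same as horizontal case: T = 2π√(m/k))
T = 2π√(m/k) = 2π√(0.34/76.7) = 0.4183 s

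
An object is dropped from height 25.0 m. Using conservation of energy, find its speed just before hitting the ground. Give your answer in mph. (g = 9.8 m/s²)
mgh = ½mv² → v = √(2gh) = √(2×9.8×25) = 22.14 m/s = 49.52 mph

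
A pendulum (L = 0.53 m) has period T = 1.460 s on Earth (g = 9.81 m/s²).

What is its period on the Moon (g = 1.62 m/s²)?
T = 2π√(L/g), so T_moon/T_earth = √(g_earth/g_moon)
T_moon = 2π√(0.53/1.62) = 3.594 s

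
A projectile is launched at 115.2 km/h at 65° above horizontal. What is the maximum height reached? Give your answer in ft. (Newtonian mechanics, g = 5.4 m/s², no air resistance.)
H = v₀²sin²(θ)/(2g) (with unit conversion) = 255.5 ft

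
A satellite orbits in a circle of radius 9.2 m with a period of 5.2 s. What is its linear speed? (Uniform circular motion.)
v = 2πr/T = 2π×9.2/5.2 = 11.12 m/s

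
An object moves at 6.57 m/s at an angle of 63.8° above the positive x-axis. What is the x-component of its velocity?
vₓ = v cos(θ) = 6.57 × cos(63.8°) = 2.9 m/s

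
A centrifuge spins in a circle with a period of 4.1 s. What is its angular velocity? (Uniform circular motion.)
ω = 2π/T = 2π/4.1 = 1.5325 rad/s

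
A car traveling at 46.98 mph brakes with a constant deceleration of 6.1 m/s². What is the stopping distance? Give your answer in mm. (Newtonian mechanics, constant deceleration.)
d = v₀² / (2a) (with unit conversion) = 36150.0 mm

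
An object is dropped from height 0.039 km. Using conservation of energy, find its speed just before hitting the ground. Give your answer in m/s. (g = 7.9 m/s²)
mgh = ½mv² → v = √(2gh) = √(2×7.9×39) = 24.82 m/s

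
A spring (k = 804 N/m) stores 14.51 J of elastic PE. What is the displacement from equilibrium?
PE = ½kx² → x = √(2PE/k) = √(2×14.51/804) = 0.19 m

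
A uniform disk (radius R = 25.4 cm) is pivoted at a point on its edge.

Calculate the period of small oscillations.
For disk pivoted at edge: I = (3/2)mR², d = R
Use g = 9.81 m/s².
I/m = (3/2)R² = 0.09677 m²; d = R = 0.254 m
T = 2π√((3/2)R²/(gR)) = 2π√(3R/(2g)) = 1.238 s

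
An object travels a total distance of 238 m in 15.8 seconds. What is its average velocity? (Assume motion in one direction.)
v_avg = Δd / Δt = 238 / 15.8 = 15.06 m/s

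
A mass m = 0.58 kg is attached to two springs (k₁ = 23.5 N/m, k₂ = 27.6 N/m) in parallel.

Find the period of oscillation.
k_eq = k₁+k₂ = 51.1 N/m
T = 2π√(m/k_eq) = 2π√(0.58/51.1) = 0.6694 s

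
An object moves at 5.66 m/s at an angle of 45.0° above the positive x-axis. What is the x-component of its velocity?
vₓ = v cos(θ) = 5.66 × cos(45.0°) = 4.0 m/s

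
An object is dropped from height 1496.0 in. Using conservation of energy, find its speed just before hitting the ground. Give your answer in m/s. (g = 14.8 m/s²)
mgh = ½mv² → v = √(2gh) = √(2×14.8×38) = 33.54 m/s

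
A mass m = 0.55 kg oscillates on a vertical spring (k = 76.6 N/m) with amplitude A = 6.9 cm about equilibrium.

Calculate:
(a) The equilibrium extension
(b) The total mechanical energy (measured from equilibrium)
x_eq = mg/k = 0.55×9.81/76.6 = 0.07044 m = 7.044 cm
E = ½kA² = ½×76.6×(0.069)² = 0.1823 J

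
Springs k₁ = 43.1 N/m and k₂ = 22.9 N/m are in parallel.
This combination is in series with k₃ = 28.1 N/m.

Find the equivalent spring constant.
k₁₂ = k₁ + k₂ = 66 N/m (parallel)
1/k_eq = 1/k₁₂ + 1/k₃ → k_eq = 19.71 N/m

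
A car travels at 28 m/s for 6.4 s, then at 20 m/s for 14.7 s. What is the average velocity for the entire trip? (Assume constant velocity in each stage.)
d₁ = v₁t₁ = 28 × 6.4 = 179.2 m
d₂ = v₂t₂ = 20 × 14.7 = 294 m
d_total = 473.2 m, t_total = 21.1 s
v_avg = d_total/t_total = 473.2/21.1 = 22.43 m/s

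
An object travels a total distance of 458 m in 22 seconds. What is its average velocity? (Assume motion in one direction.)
v_avg = Δd / Δt = 458 / 22 = 20.82 m/s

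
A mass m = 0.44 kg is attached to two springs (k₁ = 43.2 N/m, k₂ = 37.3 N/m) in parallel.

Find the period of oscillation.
k_eq = k₁+k₂ = 80.5 N/m
T = 2π√(m/k_eq) = 2π√(0.44/80.5) = 0.4645 s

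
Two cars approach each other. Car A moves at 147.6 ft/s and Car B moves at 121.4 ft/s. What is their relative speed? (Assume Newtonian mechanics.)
v_rel = v_A + v_B = 147.6 + 121.4 = 269.0 ft/s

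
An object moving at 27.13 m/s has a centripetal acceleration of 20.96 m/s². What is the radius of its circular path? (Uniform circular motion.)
r = v²/a_c = 27.13²/20.96 = 35.12 m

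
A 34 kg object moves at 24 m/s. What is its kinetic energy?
KE = ½mv² = ½×34×24² = 9792.0 J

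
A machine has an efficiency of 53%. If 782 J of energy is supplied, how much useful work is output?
W_out = η × W_in = 0.53 × 782 = 414.46 J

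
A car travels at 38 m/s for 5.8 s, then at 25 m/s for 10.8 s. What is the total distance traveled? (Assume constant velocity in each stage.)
d₁ = v₁t₁ = 38 × 5.8 = 220.4 m
d₂ = v₂t₂ = 25 × 10.8 = 270 m
d_total = 220.4 + 270 = 490.4 m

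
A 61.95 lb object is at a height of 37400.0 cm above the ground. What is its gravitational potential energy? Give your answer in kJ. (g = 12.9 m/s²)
PE = mgh = 28.1 kg × 12.9 m/s² × 374 m = 1.356e+05 J = 135.6 kJ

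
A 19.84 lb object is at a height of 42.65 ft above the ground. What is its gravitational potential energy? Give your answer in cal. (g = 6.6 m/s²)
PE = mgh = 8.999 kg × 6.6 m/s² × 13 m = 772.1 J = 184.5 cal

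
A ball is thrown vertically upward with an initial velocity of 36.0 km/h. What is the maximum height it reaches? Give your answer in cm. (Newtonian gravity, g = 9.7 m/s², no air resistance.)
h_max = v₀²/(2g) (with unit conversion) = 515.5 cm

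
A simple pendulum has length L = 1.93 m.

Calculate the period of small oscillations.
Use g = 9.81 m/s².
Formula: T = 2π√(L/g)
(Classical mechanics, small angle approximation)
T = 2π√(L/g) = 2π√(1.93/9.81) = 2.787 s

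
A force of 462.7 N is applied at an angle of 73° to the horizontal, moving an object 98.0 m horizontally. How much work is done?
W = Fd cosθ = 462.7×98.0×cos(73°) = 13257.0 J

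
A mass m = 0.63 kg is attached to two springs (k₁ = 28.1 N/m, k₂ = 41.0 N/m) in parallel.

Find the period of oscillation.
k_eq = k₁+k₂ = 69.1 N/m
T = 2π√(m/k_eq) = 2π√(0.63/69.1) = 0.5999 s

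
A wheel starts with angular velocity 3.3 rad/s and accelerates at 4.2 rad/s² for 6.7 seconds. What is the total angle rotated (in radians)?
θ = ω₀t + ½αt² = 3.3×6.7 + ½×4.2×6.7² = 116.38 rad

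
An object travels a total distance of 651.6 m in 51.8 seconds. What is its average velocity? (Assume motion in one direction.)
v_avg = Δd / Δt = 651.6 / 51.8 = 12.58 m/s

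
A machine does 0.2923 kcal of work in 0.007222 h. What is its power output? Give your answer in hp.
P = W/t = 1223 J / 26 s = 47.04 W = 0.06308 hp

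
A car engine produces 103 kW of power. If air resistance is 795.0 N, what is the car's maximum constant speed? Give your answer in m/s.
P = Fv → v = P/F = 103000 W / 795 N = 129.6 m/s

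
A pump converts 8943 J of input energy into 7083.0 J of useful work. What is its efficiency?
η = W_out/W_in = 7083.0/8943 = 0.792 = 79.2%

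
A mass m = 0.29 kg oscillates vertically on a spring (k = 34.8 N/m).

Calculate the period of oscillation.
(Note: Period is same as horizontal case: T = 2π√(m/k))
T = 2π√(m/k) = 2π√(0.29/34.8) = 0.5736 s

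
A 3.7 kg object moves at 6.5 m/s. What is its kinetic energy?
KE = ½mv² = ½×3.7×6.5² = 78.1625 J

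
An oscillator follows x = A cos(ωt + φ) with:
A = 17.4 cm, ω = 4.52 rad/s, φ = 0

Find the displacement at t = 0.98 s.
x = A cos(ωt + φ) = 17.4×cos(4.52×0.98 + 0) = -4.855 cm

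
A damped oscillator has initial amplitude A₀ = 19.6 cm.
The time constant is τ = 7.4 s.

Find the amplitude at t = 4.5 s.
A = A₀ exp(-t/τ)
A = A₀ exp(−t/τ) = 19.6×exp(−4.5/7.4) = 10.67 cm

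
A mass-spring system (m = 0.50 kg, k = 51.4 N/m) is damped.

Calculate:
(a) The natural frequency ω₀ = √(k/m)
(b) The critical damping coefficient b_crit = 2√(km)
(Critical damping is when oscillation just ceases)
ω₀ = √(k/m) = √(51.4/0.5) = 10.14 rad/s
b_crit = 2√(km) = 2√(51.4×0.5) = 10.14 kg/s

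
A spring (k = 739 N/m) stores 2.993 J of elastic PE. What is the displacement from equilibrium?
PE = ½kx² → x = √(2PE/k) = √(2×2.993/739) = 0.09 m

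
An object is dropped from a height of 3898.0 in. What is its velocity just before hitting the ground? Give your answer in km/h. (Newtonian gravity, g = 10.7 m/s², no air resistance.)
v = √(2gh) (with unit conversion) = 165.7 km/h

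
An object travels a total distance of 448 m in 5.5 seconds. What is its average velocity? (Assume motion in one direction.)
v_avg = Δd / Δt = 448 / 5.5 = 81.45 m/s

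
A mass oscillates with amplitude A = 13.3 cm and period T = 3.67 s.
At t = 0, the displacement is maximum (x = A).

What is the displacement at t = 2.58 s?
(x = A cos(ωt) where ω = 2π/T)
ω = 2π/T = 2π/3.67 = 1.712 rad/s
x = A cos(ωt) = 13.3×cos(1.712×2.58) = -3.871 cm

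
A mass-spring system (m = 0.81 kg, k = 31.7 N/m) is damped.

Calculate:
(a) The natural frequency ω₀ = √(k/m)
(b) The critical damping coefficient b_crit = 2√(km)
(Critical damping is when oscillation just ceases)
ω₀ = √(k/m) = √(31.7/0.81) = 6.256 rad/s
b_crit = 2√(km) = 2√(31.7×0.81) = 10.13 kg/s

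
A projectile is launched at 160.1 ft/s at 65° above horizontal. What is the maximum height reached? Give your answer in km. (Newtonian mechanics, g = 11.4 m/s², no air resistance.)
H = v₀²sin²(θ)/(2g) (with unit conversion) = 0.08579 km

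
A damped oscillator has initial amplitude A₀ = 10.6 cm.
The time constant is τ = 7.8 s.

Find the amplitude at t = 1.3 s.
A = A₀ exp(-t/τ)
A = A₀ exp(−t/τ) = 10.6×exp(−1.3/7.8) = 8.973 cm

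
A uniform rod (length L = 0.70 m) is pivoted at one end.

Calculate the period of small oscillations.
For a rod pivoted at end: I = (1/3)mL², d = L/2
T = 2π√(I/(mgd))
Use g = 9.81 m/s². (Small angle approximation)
I/m = (1/3)L² = 0.1633 m²; d = L/2 = 0.35 m
T = 2π√(I/(mgd)) = 2π√(0.1633/(9.81×0.35)) = 1.37 s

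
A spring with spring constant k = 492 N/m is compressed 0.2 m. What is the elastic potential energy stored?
PE = ½kx² = ½×492×0.2² = 9.84 J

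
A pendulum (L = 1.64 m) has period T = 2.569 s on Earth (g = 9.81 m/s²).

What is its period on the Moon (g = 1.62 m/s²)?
T = 2π√(L/g), so T_moon/T_earth = √(g_earth/g_moon)
T_moon = 2π√(1.64/1.62) = 6.322 s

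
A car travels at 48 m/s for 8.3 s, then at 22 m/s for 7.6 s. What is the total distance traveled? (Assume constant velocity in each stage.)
d₁ = v₁t₁ = 48 × 8.3 = 398.4 m
d₂ = v₂t₂ = 22 × 7.6 = 167.2 m
d_total = 398.4 + 167.2 = 565.6 m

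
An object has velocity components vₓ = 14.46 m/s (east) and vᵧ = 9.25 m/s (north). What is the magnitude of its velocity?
|v| = √(vₓ² + vᵧ²) = √(14.46² + 9.25²) = √(294.654) = 17.17 m/s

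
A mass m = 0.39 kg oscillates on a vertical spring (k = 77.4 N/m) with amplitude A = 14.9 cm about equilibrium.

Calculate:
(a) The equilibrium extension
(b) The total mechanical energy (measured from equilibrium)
x_eq = mg/k = 0.39×9.81/77.4 = 0.04943 m = 4.943 cm
E = ½kA² = ½×77.4×(0.149)² = 0.8592 J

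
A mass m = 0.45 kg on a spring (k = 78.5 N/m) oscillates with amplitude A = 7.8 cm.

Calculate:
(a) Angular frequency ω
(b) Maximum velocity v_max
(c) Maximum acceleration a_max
ω = √(k/m) = √(78.5/0.45) = 13.21 rad/s
v_max = ωA = 13.21×0.078 = 1.03 m/s
a_max = ω²A = 13.21²×0.078 = 13.61 m/s²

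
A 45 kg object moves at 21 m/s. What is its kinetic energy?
KE = ½mv² = ½×45×21² = 9922.5 J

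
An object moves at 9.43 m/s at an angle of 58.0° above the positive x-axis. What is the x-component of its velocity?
vₓ = v cos(θ) = 9.43 × cos(58.0°) = 5.0 m/s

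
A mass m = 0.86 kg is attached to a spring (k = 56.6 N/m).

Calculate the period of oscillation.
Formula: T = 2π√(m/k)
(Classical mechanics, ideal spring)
T = 2π√(m/k) = 2π√(0.86/56.6) = 0.7745 s; f = 1/T = 1.291 Hz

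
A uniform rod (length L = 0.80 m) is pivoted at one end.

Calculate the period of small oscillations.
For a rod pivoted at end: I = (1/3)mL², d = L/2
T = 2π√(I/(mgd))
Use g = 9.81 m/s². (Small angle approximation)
I/m = (1/3)L² = 0.2133 m²; d = L/2 = 0.4 m
T = 2π√(I/(mgd)) = 2π√(0.2133/(9.81×0.4)) = 1.465 s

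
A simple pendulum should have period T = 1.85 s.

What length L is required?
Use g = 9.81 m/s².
T = 2π√(L/g) → L = g(T/2π)² = 9.81×(1.85/2π)² = 0.8505 m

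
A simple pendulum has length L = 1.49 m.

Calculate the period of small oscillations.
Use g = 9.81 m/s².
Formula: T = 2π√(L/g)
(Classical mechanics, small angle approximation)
T = 2π√(L/g) = 2π√(1.49/9.81) = 2.449 s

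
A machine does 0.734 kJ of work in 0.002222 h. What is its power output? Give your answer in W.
P = W/t = 734 J / 7.999 s = 91.76 W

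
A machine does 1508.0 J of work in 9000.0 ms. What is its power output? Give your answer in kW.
P = W/t = 1508 J / 9 s = 167.6 W = 0.1676 kW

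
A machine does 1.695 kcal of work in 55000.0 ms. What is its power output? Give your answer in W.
P = W/t = 7092 J / 55 s = 128.9 W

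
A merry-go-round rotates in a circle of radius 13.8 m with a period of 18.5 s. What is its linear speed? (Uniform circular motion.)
v = 2πr/T = 2π×13.8/18.5 = 4.69 m/s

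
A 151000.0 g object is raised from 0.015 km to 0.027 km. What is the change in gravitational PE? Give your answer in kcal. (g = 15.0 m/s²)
ΔPE = mg(h₂ − h₁) = 151 kg × 15.0 m/s² × (27 − 15) m = 2.718e+04 J = 6.496 kcal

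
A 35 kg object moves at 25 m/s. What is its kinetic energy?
KE = ½mv² = ½×35×25² = 10937.5 J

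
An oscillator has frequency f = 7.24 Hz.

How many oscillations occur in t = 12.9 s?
n = f×t = 7.24×12.9 = 93.4 oscillations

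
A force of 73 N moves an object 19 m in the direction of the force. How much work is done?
W = Fd = 73×19 = 1387.0 J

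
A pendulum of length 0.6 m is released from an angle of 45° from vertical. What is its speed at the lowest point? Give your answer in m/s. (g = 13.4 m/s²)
h = L(1 − cosθ) = 0.6×(1 − cos45°) = 0.1757 m
v = √(2gh) = √(2×13.4×0.1757) = 2.17 m/s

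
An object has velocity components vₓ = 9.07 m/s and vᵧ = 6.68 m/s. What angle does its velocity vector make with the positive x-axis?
θ = arctan(vᵧ/vₓ) = arctan(6.68/9.07) = 36.37°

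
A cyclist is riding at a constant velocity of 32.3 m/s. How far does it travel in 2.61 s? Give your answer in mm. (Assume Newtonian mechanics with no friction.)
d = vt (with unit conversion) = 84300.0 mm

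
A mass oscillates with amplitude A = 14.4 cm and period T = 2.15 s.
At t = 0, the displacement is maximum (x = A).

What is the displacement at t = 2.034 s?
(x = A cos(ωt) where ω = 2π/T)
ω = 2π/T = 2π/2.15 = 2.922 rad/s
x = A cos(ωt) = 14.4×cos(2.922×2.034) = 13.58 cm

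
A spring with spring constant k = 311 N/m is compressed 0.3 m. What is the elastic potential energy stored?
PE = ½kx² = ½×311×0.3² = 13.99 J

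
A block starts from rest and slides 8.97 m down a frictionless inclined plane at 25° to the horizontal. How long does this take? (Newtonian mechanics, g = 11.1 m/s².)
a = g sin(θ) = 11.1 × sin(25°) = 4.69 m/s²
t = √(2d/a) = √(2 × 8.97 / 4.69) = 1.96 s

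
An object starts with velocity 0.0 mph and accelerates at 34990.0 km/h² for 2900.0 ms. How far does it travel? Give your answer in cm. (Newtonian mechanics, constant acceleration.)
d = v₀t + ½at² (with unit conversion) = 1135.0 cm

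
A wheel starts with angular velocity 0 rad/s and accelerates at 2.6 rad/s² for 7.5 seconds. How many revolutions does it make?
θ = ω₀t + ½αt² = 0×7.5 + ½×2.6×7.5² = 73.12 rad
Revolutions = θ/(2π) = 73.12/(2π) = 11.64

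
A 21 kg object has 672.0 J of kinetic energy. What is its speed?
KE = ½mv² → v = √(2KE/m) = √(2×672.0/21) = 8.0 m/s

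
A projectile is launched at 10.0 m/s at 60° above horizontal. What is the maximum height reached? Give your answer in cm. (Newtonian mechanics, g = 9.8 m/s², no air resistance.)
H = v₀²sin²(θ)/(2g) (with unit conversion) = 382.7 cm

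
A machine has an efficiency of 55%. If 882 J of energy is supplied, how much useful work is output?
W_out = η × W_in = 0.55 × 882 = 485.1 J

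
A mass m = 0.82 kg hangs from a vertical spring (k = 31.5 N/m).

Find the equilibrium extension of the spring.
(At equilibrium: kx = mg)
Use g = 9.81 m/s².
x_eq = mg/k = 0.82×9.81/31.5 = 0.2554 m = 25.54 cm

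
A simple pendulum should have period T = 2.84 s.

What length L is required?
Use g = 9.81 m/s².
T = 2π√(L/g) → L = g(T/2π)² = 9.81×(2.84/2π)² = 2.004 m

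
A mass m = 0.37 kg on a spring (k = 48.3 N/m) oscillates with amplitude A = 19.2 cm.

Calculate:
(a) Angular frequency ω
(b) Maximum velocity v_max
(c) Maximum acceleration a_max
ω = √(k/m) = √(48.3/0.37) = 11.43 rad/s
v_max = ωA = 11.43×0.192 = 2.194 m/s
a_max = ω²A = 11.43²×0.192 = 25.06 m/s²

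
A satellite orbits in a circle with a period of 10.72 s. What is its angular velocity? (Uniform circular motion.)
ω = 2π/T = 2π/10.72 = 0.5861 rad/s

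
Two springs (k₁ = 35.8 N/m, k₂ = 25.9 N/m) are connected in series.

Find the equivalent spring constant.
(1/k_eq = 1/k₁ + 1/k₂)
1/k_eq = 1/35.8 + 1/25.9 = 0.066543; k_eq = 15.03 N/m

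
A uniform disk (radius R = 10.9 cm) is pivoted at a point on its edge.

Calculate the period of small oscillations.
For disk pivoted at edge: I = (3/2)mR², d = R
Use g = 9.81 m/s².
I/m = (3/2)R² = 0.01782 m²; d = R = 0.109 m
T = 2π√((3/2)R²/(gR)) = 2π√(3R/(2g)) = 0.8112 s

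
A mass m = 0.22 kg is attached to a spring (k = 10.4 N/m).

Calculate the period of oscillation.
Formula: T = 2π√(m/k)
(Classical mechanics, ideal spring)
T = 2π√(m/k) = 2π√(0.22/10.4) = 0.9138 s; f = 1/T = 1.094 Hz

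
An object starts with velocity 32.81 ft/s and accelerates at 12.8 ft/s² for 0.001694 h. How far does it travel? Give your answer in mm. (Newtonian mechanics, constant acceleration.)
d = v₀t + ½at² (with unit conversion) = 133500.0 mm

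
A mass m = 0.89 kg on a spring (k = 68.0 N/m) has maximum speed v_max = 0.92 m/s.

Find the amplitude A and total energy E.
½mv²_max = ½kA² → A = v_max√(m/k) = 0.92×√(0.89/68.0) = 0.1053 m = 10.53 cm
E = ½mv²_max = ½×0.89×0.92² = 0.3766 J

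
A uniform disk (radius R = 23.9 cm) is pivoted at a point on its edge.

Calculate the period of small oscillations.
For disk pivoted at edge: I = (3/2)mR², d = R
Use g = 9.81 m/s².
I/m = (3/2)R² = 0.08568 m²; d = R = 0.239 m
T = 2π√((3/2)R²/(gR)) = 2π√(3R/(2g)) = 1.201 s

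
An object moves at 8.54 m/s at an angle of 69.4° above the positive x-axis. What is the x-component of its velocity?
vₓ = v cos(θ) = 8.54 × cos(69.4°) = 3.0 m/s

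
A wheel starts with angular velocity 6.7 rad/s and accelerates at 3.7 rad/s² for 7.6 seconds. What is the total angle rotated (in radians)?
θ = ω₀t + ½αt² = 6.7×7.6 + ½×3.7×7.6² = 157.78 rad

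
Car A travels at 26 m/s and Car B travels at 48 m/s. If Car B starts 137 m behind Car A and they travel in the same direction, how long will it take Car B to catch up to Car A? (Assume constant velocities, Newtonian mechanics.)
Relative speed: v_rel = 48 - 26 = 22 m/s
Time to catch: t = d₀/v_rel = 137/22 = 6.23 s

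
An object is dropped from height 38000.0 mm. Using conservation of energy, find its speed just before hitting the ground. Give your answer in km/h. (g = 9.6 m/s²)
mgh = ½mv² → v = √(2gh) = √(2×9.6×38) = 27.01 m/s = 97.24 km/h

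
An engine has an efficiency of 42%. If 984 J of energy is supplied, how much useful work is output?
W_out = η × W_in = 0.42 × 984 = 413.28 J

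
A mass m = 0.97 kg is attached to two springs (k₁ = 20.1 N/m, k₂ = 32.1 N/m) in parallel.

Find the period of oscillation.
k_eq = k₁+k₂ = 52.2 N/m
T = 2π√(m/k_eq) = 2π√(0.97/52.2) = 0.8565 s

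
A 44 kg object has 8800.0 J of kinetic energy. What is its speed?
KE = ½mv² → v = √(2KE/m) = √(2×8800.0/44) = 20.0 m/s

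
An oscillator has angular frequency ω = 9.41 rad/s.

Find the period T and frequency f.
T = 2π/ω = 2π/9.41 = 0.6677 s; f = ω/2π = 1.498 Hz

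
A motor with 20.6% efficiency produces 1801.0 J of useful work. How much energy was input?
W_in = W_out/η = 1801.0/0.206 = 8742.7 J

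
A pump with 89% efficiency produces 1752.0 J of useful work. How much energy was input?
W_in = W_out/η = 1752.0/0.89 = 1968.5 J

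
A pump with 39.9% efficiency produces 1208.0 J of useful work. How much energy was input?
W_in = W_out/η = 1208.0/0.399 = 3027.6 J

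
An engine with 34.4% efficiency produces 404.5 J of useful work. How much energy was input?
W_in = W_out/η = 404.5/0.344 = 1175.9 J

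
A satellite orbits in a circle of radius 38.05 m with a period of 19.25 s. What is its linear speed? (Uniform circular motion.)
v = 2πr/T = 2π×38.05/19.25 = 12.42 m/s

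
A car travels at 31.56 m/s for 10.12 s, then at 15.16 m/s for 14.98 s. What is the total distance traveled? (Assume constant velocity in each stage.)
d₁ = v₁t₁ = 31.56 × 10.12 = 319.387 m
d₂ = v₂t₂ = 15.16 × 14.98 = 227.097 m
d_total = 319.387 + 227.097 = 546.48 m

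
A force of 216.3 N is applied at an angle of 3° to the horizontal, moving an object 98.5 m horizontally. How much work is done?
W = Fd cosθ = 216.3×98.5×cos(3°) = 21276.0 J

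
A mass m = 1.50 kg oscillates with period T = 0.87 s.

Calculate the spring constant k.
T = 2π√(m/k) → k = m(2π/T)² = 1.5×(2π/0.87)² = 78.24 N/m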